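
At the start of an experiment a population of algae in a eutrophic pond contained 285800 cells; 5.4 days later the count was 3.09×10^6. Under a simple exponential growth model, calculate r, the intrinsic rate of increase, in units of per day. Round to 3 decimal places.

0.441 per day

From N(t) = N₀·e^(rt): e^(r·5.4) = 3.09×10^6/285800 = 10.812.
r·5.4 = ln(10.812) = 2.3806, so r = 2.3806/5.4 = 0.44086.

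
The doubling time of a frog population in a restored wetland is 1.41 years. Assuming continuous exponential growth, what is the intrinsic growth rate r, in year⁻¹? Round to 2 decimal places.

r = ln(2)/t_d = 0.6931/1.41 = 0.49159.

0.49 per year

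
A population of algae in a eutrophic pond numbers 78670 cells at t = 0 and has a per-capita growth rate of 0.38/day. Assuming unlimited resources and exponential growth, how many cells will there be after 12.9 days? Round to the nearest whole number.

N(t) = N₀·e^(rt) = 78670 × e^(0.38×12.9) = 78670 × e^4.902.
e^4.902 ≈ 134.56, so N ≈ 78670 × 134.56 = 1.058573×10^7.

10585727 cells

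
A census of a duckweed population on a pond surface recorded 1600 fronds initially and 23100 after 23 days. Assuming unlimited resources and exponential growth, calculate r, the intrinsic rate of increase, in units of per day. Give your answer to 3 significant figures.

0.116 per day

From N(t) = N₀·e^(rt): e^(r·23) = 23100/1600 = 14.438.
r·23 = ln(14.438) = 2.6698, so r = 2.6698/23 = 0.11608.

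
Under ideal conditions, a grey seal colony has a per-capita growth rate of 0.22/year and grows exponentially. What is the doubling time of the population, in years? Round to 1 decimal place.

3.2 years

Doubling time t_d = ln(2)/r = 0.6931/0.22 = 3.1507.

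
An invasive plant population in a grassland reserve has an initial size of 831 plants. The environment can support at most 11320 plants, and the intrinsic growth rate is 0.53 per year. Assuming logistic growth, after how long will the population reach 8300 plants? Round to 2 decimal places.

6.69 years

A = (K − N₀)/N₀ = (11320 − 831)/831 = 12.622.
Solve 11320/(1 + 12.622·e^(−0.53t)) = 8300: 1 + 12.622·e^(−0.53t) = 1.3639, so e^(−0.53t) = 0.0288268.
−0.53·t = ln(0.0288268) = -3.5465, so t = 3.5465/0.53 = 6.6914.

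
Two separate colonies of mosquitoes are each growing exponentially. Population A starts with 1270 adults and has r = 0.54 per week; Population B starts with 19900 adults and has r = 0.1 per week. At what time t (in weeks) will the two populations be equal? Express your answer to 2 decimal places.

6.25 weeks

Set 1270·e^(0.54t) = 19900·e^(0.1t).
e^((0.54 − 0.1)t) = 19900/1270 → e^(0.44·t) = 15.669.
0.44·t = ln(15.669) = 2.7517, so t = 2.7517/0.44 = 6.2539.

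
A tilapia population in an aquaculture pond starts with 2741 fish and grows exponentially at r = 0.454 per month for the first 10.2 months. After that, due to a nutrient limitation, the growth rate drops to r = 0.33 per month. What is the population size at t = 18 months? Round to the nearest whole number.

3689045 fish

Phase 1: N(10.2) = 2741·e^(0.454×10.2) = 2741·e^4.631 = 281216.
Phase 2 runs for 18 − 10.2 = 7.8 months at r = 0.33.
N(18) = 281216·e^(0.33×7.8) = 281216·e^2.574 = 3.689045×10^6.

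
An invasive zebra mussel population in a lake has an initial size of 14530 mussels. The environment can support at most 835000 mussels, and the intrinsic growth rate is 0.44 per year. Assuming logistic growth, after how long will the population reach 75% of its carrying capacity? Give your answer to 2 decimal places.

A = (K − N₀)/N₀ = (835000 − 14530)/14530 = 56.467.
Solve 835000/(1 + 56.467·e^(−0.44t)) = 626250: 1 + 56.467·e^(−0.44t) = 1.3333, so e^(−0.44t) = 0.00590312.
−0.44·t = ln(0.00590312) = -5.1323, so t = 5.1323/0.44 = 11.664.

11.66 years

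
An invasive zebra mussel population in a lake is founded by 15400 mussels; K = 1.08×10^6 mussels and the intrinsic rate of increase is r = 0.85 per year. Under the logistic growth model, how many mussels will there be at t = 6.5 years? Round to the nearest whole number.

A = (K − N₀)/N₀ = (1.08×10^6 − 15400)/15400 = 69.13.
N(t) = K/(1 + A·e^(−rt)) = 1.08×10^6/(1 + 69.13×e^(−0.85×6.5)).
e^(−5.525) = 0.0039859; denominator = 1 + 69.13×0.0039859 = 1.2755.
N = 1.08×10^6/1.2755 = 846699.

846699 mussels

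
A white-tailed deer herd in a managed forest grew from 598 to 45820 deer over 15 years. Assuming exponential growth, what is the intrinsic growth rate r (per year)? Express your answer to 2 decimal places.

From N(t) = N₀·e^(rt): e^(r·15) = 45820/598 = 76.622.
r·15 = ln(76.622) = 4.3389, so r = 4.3389/15 = 0.28926.

0.29 per year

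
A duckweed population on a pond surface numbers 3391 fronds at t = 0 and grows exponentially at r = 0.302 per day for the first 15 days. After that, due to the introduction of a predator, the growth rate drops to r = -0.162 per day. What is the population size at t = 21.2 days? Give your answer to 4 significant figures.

Phase 1: N(15) = 3391·e^(0.302×15) = 3391·e^4.53 = 314544.
Phase 2 runs for 21.2 − 15 = 6.2 days at r = -0.162.
N(21.2) = 314544·e^(-0.162×6.2) = 314544·e^-1.004 = 115206.

115200 fronds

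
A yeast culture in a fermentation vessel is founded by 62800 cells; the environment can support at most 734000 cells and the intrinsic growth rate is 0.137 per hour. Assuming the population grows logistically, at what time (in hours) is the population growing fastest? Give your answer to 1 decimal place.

Logistic growth is fastest at N = K/2 = 367000.
A = (K − N₀)/N₀ = 10.688. Set K/(1 + A·e^(−rt)) = K/2 → A·e^(−rt) = 1.
e^(−0.137t) = 1/10.688 = 0.0935638, so t = ln(10.688)/0.137 = 2.3691/0.137 = 17.293.

17.3 hours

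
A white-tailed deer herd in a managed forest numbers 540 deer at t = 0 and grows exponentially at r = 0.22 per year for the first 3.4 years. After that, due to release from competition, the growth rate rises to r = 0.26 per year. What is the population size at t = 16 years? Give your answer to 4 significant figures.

Phase 1: N(3.4) = 540·e^(0.22×3.4) = 540·e^0.748 = 1140.9.
Phase 2 runs for 16 − 3.4 = 12.6 years at r = 0.26.
N(16) = 1140.9·e^(0.26×12.6) = 1140.9·e^3.276 = 30199.2.

30200 deer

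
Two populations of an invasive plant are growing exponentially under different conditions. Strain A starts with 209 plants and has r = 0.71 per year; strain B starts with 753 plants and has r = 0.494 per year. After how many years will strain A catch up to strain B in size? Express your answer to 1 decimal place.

5.9 years

Set 209·e^(0.71t) = 753·e^(0.494t).
e^((0.71 − 0.494)t) = 753/209 → e^(0.216·t) = 3.6029.
0.216·t = ln(3.6029) = 1.2817, so t = 1.2817/0.216 = 5.9339.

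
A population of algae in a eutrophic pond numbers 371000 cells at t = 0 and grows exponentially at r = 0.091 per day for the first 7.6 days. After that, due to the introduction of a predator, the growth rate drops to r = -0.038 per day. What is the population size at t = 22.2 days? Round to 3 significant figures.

Phase 1: N(7.6) = 371000·e^(0.091×7.6) = 371000·e^0.6916 = 740853.
Phase 2 runs for 22.2 − 7.6 = 14.6 days at r = -0.038.
N(22.2) = 740853·e^(-0.038×14.6) = 740853·e^-0.5548 = 425388.

425000 cells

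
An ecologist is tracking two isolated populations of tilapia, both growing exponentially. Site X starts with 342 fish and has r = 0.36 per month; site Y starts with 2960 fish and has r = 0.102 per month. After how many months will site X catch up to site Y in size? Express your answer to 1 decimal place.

8.4 months

Set 342·e^(0.36t) = 2960·e^(0.102t).
e^((0.36 − 0.102)t) = 2960/342 → e^(0.258·t) = 8.655.
0.258·t = ln(8.655) = 2.1581, so t = 2.1581/0.258 = 8.3649.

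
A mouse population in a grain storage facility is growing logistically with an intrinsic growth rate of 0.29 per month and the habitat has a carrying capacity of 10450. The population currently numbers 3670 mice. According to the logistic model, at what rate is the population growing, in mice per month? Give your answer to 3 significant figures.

691 mice per month

dN/dt = rN(1 − N/K) = 0.29 × 3670 × (1 − 3670/10450).
1 − 3670/10450 = 0.6488; dN/dt = 0.29 × 3670 × 0.6488 = 690.52.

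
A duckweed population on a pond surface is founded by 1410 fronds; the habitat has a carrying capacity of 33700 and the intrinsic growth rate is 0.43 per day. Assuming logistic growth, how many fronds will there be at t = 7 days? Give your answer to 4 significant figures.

15830 fronds

A = (K − N₀)/N₀ = (33700 − 1410)/1410 = 22.901.
N(t) = K/(1 + A·e^(−rt)) = 33700/(1 + 22.901×e^(−0.43×7)).
e^(−3.01) = 0.049292; denominator = 1 + 22.901×0.049292 = 2.1288.
N = 33700/2.1288 = 15830.4.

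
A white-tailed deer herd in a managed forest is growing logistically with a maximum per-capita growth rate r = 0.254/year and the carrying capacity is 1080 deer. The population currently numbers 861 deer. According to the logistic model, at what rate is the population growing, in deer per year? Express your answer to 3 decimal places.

44.346 deer per year

dN/dt = rN(1 − N/K) = 0.254 × 861 × (1 − 861/1080).
1 − 861/1080 = 0.20278; dN/dt = 0.254 × 861 × 0.20278 = 44.346.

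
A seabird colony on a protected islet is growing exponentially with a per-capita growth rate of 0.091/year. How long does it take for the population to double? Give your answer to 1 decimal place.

7.6 years

Doubling time t_d = ln(2)/r = 0.6931/0.091 = 7.617.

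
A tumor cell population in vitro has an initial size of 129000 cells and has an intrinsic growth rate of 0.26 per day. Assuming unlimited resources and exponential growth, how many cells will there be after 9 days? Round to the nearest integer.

1339180 cells

N(t) = N₀·e^(rt) = 129000 × e^(0.26×9) = 129000 × e^2.34.
e^2.34 ≈ 10.381, so N ≈ 129000 × 10.381 = 1.33918×10^6.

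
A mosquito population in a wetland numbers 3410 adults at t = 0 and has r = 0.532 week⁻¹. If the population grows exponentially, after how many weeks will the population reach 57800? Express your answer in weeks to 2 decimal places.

5.32 weeks

Set N₀·e^(rt) = 57800: e^(0.532·t) = 57800/3410 = 16.95.
0.532·t = ln(16.95) = 2.8303, so t = 2.8303/0.532 = 5.3201.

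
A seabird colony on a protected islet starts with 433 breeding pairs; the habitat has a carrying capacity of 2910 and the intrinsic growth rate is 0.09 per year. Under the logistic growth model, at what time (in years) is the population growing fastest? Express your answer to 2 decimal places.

19.38 years

Logistic growth is fastest at N = K/2 = 1455.
A = (K − N₀)/N₀ = 5.7206. Set K/(1 + A·e^(−rt)) = K/2 → A·e^(−rt) = 1.
e^(−0.09t) = 1/5.7206 = 0.174808, so t = ln(5.7206)/0.09 = 1.7441/0.09 = 19.379.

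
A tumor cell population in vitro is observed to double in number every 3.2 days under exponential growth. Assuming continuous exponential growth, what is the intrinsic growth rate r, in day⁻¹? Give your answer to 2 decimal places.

0.22 per day

r = ln(2)/t_d = 0.6931/3.2 = 0.21661.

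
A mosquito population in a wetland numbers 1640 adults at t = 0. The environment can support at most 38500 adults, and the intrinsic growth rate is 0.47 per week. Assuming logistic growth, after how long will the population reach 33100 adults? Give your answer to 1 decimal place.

A = (K − N₀)/N₀ = (38500 − 1640)/1640 = 22.476.
Solve 38500/(1 + 22.476·e^(−0.47t)) = 33100: 1 + 22.476·e^(−0.47t) = 1.1631, so e^(−0.47t) = 0.00725862.
−0.47·t = ln(0.00725862) = -4.9256, so t = 4.9256/0.47 = 10.48.

10.5 weeks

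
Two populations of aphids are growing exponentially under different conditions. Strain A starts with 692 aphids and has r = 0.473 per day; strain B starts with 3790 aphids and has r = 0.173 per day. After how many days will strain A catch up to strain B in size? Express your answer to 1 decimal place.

5.7 days

Set 692·e^(0.473t) = 3790·e^(0.173t).
e^((0.473 − 0.173)t) = 3790/692 → e^(0.3·t) = 5.4769.
0.3·t = ln(5.4769) = 1.7005, so t = 1.7005/0.3 = 5.6685.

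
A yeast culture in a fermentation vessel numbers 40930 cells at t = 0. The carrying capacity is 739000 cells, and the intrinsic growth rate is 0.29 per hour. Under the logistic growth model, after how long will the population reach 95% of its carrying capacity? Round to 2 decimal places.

19.93 hours

A = (K − N₀)/N₀ = (739000 − 40930)/40930 = 17.055.
Solve 739000/(1 + 17.055·e^(−0.29t)) = 702050: 1 + 17.055·e^(−0.29t) = 1.0526, so e^(−0.29t) = 0.00308595.
−0.29·t = ln(0.00308595) = -5.7809, so t = 5.7809/0.29 = 19.934.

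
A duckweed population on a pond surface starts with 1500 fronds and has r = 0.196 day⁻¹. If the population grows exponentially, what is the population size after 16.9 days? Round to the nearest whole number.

41176 fronds

N(t) = N₀·e^(rt) = 1500 × e^(0.196×16.9) = 1500 × e^3.312.
e^3.312 ≈ 27.451, so N ≈ 1500 × 27.451 = 41176.4.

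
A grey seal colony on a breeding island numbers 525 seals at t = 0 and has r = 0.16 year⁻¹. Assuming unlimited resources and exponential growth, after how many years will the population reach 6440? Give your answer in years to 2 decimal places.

15.67 years

Set N₀·e^(rt) = 6440: e^(0.16·t) = 6440/525 = 12.267.
0.16·t = ln(12.267) = 2.5069, so t = 2.5069/0.16 = 15.668.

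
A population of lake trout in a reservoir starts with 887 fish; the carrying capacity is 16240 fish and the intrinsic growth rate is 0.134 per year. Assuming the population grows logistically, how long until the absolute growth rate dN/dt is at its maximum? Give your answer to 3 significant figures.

21.3 years

Logistic growth is fastest at N = K/2 = 8120.
A = (K − N₀)/N₀ = 17.309. Set K/(1 + A·e^(−rt)) = K/2 → A·e^(−rt) = 1.
e^(−0.134t) = 1/17.309 = 0.0577737, so t = ln(17.309)/0.134 = 2.8512/0.134 = 21.278.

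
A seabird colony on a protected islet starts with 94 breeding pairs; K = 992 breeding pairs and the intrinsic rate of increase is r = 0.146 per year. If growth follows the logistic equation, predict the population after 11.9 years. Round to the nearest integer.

A = (K − N₀)/N₀ = (992 − 94)/94 = 9.5532.
N(t) = K/(1 + A·e^(−rt)) = 992/(1 + 9.5532×e^(−0.146×11.9)).
e^(−1.737) = 0.17598; denominator = 1 + 9.5532×0.17598 = 2.6811.
N = 992/2.6811 = 369.991.

370 breeding pairs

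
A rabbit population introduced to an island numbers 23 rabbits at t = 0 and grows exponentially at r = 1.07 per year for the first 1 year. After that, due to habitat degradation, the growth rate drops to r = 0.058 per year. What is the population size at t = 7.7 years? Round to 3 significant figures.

Phase 1: N(1) = 23·e^(1.07×1) = 23·e^1.07 = 67.0537.
Phase 2 runs for 7.7 − 1 = 6.7 years at r = 0.058.
N(7.7) = 67.0537·e^(0.058×6.7) = 67.0537·e^0.3886 = 98.8985.

98.9 rabbits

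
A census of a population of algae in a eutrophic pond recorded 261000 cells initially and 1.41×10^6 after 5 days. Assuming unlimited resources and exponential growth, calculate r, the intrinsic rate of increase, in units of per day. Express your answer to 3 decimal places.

From N(t) = N₀·e^(rt): e^(r·5) = 1.41×10^6/261000 = 5.4023.
r·5 = ln(5.4023) = 1.6868, so r = 1.6868/5 = 0.33736.

0.337 per day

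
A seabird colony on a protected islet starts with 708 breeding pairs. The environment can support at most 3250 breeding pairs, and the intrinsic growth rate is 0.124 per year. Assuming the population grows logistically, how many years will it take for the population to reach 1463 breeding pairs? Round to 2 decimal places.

8.70 years

A = (K − N₀)/N₀ = (3250 − 708)/708 = 3.5904.
Solve 3250/(1 + 3.5904·e^(−0.124t)) = 1463: 1 + 3.5904·e^(−0.124t) = 2.2215, so e^(−0.124t) = 0.340203.
−0.124·t = ln(0.340203) = -1.0782, so t = 1.0782/0.124 = 8.6953.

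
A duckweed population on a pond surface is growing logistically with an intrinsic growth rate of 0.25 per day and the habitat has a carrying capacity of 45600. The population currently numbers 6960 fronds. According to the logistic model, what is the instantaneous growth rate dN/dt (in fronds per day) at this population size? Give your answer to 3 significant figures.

dN/dt = rN(1 − N/K) = 0.25 × 6960 × (1 − 6960/45600).
1 − 6960/45600 = 0.84737; dN/dt = 0.25 × 6960 × 0.84737 = 1474.4.

1470 fronds per day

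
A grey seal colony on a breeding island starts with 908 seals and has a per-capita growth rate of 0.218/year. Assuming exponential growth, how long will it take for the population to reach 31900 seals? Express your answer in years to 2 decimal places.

Set N₀·e^(rt) = 31900: e^(0.218·t) = 31900/908 = 35.132.
0.218·t = ln(35.132) = 3.5591, so t = 3.5591/0.218 = 16.326.

16.33 years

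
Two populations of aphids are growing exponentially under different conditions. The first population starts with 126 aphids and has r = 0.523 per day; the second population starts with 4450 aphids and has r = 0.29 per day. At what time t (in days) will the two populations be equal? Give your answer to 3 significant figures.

Set 126·e^(0.523t) = 4450·e^(0.29t).
e^((0.523 − 0.29)t) = 4450/126 → e^(0.233·t) = 35.317.
0.233·t = ln(35.317) = 3.5644, so t = 3.5644/0.233 = 15.298.

15.3 days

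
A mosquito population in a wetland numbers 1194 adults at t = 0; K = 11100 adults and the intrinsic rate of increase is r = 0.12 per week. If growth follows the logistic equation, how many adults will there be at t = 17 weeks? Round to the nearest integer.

A = (K − N₀)/N₀ = (11100 − 1194)/1194 = 8.2965.
N(t) = K/(1 + A·e^(−rt)) = 11100/(1 + 8.2965×e^(−0.12×17)).
e^(−2.04) = 0.13003; denominator = 1 + 8.2965×0.13003 = 2.0788.
N = 11100/2.0788 = 5339.67.

5340 adults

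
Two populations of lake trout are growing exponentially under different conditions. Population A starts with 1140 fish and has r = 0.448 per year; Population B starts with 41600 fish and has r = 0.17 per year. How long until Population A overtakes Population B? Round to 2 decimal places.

Set 1140·e^(0.448t) = 41600·e^(0.17t).
e^((0.448 − 0.17)t) = 41600/1140 → e^(0.278·t) = 36.491.
0.278·t = ln(36.491) = 3.5971, so t = 3.5971/0.278 = 12.939.

12.94 years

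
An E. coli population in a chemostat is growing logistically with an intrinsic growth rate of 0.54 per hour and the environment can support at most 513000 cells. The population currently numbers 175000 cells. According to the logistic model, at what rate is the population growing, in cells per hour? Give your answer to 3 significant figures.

dN/dt = rN(1 − N/K) = 0.54 × 175000 × (1 − 175000/513000).
1 − 175000/513000 = 0.65887; dN/dt = 0.54 × 175000 × 0.65887 = 62263.

62300 cells per hour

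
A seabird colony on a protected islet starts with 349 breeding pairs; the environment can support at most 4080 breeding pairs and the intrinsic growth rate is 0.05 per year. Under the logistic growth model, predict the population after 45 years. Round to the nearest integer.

A = (K − N₀)/N₀ = (4080 − 349)/349 = 10.691.
N(t) = K/(1 + A·e^(−rt)) = 4080/(1 + 10.691×e^(−0.05×45)).
e^(−2.25) = 0.1054; denominator = 1 + 10.691×0.1054 = 2.1268.
N = 4080/2.1268 = 1918.4.

1918 breeding pairs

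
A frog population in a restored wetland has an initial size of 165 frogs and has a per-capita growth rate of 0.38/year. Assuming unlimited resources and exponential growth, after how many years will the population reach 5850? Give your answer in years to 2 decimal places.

Set N₀·e^(rt) = 5850: e^(0.38·t) = 5850/165 = 35.455.
0.38·t = ln(35.455) = 3.5683, so t = 3.5683/0.38 = 9.3901.

9.39 years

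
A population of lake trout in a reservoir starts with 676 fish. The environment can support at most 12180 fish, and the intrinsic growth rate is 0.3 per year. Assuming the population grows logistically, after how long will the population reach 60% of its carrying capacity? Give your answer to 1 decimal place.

10.8 years

A = (K − N₀)/N₀ = (12180 − 676)/676 = 17.018.
Solve 12180/(1 + 17.018·e^(−0.3t)) = 7308: 1 + 17.018·e^(−0.3t) = 1.6667, so e^(−0.3t) = 0.0391748.
−0.3·t = ln(0.0391748) = -3.2397, so t = 3.2397/0.3 = 10.799.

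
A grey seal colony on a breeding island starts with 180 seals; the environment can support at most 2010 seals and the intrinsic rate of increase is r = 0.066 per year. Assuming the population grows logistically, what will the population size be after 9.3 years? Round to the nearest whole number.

A = (K − N₀)/N₀ = (2010 − 180)/180 = 10.167.
N(t) = K/(1 + A·e^(−rt)) = 2010/(1 + 10.167×e^(−0.066×9.3)).
e^(−0.6138) = 0.54129; denominator = 1 + 10.167×0.54129 = 6.5031.
N = 2010/6.5031 = 309.083.

309 seals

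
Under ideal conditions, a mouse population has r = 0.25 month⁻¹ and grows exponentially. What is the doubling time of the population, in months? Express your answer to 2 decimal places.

2.77 months

Doubling time t_d = ln(2)/r = 0.6931/0.25 = 2.7726.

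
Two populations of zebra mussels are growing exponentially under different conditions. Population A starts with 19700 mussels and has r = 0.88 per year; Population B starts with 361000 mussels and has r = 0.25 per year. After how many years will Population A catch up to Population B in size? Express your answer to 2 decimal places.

4.62 years

Set 19700·e^(0.88t) = 361000·e^(0.25t).
e^((0.88 − 0.25)t) = 361000/19700 → e^(0.63·t) = 18.325.
0.63·t = ln(18.325) = 2.9083, so t = 2.9083/0.63 = 4.6163.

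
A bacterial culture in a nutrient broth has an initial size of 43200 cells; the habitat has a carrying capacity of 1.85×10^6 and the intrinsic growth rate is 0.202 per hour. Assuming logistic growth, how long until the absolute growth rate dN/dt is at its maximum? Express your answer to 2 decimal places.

18.48 hours

Logistic growth is fastest at N = K/2 = 925000.
A = (K − N₀)/N₀ = 41.824. Set K/(1 + A·e^(−rt)) = K/2 → A·e^(−rt) = 1.
e^(−0.202t) = 1/41.824 = 0.0239097, so t = ln(41.824)/0.202 = 3.7335/0.202 = 18.483.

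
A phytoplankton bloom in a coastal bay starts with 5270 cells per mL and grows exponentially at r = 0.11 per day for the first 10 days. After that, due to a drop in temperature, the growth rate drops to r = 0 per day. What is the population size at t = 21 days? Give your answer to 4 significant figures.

15830 cells per mL

Phase 1: N(10) = 5270·e^(0.11×10) = 5270·e^1.1 = 15832.
Phase 2 runs for 21 − 10 = 11 days at r = 0.
N(21) = 15832·e^(0×11) = 15832·e^-0 = 15832.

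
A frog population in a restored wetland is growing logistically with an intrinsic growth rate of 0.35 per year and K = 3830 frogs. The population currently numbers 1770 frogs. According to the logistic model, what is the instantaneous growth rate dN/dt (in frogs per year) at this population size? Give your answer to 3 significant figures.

333 frogs per year

dN/dt = rN(1 − N/K) = 0.35 × 1770 × (1 − 1770/3830).
1 − 1770/3830 = 0.53786; dN/dt = 0.35 × 1770 × 0.53786 = 333.2.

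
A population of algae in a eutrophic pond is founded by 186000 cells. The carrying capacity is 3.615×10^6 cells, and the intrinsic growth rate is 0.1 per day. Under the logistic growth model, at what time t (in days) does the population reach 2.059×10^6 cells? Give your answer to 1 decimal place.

A = (K − N₀)/N₀ = (3.615×10^6 − 186000)/186000 = 18.435.
Solve 3.615×10^6/(1 + 18.435·e^(−0.1t)) = 2.059×10^6: 1 + 18.435·e^(−0.1t) = 1.7557, so e^(−0.1t) = 0.040992.
−0.1·t = ln(0.040992) = -3.1944, so t = 3.1944/0.1 = 31.944.

31.9 days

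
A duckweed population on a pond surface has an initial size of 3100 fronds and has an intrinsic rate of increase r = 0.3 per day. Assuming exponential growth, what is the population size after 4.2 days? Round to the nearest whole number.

10929 fronds

N(t) = N₀·e^(rt) = 3100 × e^(0.3×4.2) = 3100 × e^1.26.
e^1.26 ≈ 3.5254, so N ≈ 3100 × 3.5254 = 10928.8.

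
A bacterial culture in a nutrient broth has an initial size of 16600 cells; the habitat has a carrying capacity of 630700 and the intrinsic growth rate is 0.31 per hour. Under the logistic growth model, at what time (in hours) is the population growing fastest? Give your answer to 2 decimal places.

11.65 hours

Logistic growth is fastest at N = K/2 = 315350.
A = (K − N₀)/N₀ = 36.994. Set K/(1 + A·e^(−rt)) = K/2 → A·e^(−rt) = 1.
e^(−0.31t) = 1/36.994 = 0.0270314, so t = ln(36.994)/0.31 = 3.6108/0.31 = 11.648.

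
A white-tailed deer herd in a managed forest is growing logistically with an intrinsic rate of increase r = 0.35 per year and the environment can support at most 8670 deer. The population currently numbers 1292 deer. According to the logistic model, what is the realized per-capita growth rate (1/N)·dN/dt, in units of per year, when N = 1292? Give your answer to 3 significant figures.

0.298 per year

(1/N)·dN/dt = r(1 − N/K) = 0.35 × (1 − 1292/8670).
= 0.35 × 0.85098 = 0.29784.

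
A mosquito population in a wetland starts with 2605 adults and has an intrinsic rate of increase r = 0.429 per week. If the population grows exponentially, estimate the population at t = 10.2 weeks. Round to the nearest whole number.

N(t) = N₀·e^(rt) = 2605 × e^(0.429×10.2) = 2605 × e^4.376.
e^4.376 ≈ 79.503, so N ≈ 2605 × 79.503 = 207106.

207106 adults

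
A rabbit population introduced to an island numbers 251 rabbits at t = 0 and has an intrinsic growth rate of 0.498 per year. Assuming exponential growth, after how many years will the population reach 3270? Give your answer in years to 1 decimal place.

5.2 years

Set N₀·e^(rt) = 3270: e^(0.498·t) = 3270/251 = 13.028.
0.498·t = ln(13.028) = 2.5671, so t = 2.5671/0.498 = 5.1548.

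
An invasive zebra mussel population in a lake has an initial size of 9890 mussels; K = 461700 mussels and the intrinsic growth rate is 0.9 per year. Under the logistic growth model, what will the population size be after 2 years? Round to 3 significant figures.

A = (K − N₀)/N₀ = (461700 − 9890)/9890 = 45.684.
N(t) = K/(1 + A·e^(−rt)) = 461700/(1 + 45.684×e^(−0.9×2)).
e^(−1.8) = 0.1653; denominator = 1 + 45.684×0.1653 = 8.5514.
N = 461700/8.5514 = 53990.9.

54000 mussels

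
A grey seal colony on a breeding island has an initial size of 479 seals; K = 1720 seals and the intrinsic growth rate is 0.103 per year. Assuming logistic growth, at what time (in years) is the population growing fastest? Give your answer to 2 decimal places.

Logistic growth is fastest at N = K/2 = 860.
A = (K − N₀)/N₀ = 2.5908. Set K/(1 + A·e^(−rt)) = K/2 → A·e^(−rt) = 1.
e^(−0.103t) = 1/2.5908 = 0.385979, so t = ln(2.5908)/0.103 = 0.95197/0.103 = 9.2424.

9.24 years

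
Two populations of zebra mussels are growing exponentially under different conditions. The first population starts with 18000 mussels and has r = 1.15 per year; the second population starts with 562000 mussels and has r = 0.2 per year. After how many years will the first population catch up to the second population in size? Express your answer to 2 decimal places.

Set 18000·e^(1.15t) = 562000·e^(0.2t).
e^((1.15 − 0.2)t) = 562000/18000 → e^(0.95·t) = 31.222.
0.95·t = ln(31.222) = 3.4411, so t = 3.4411/0.95 = 3.6222.

3.62 years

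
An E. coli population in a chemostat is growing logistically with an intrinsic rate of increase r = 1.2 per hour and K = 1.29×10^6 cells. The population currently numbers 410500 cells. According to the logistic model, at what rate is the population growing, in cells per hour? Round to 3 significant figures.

dN/dt = rN(1 − N/K) = 1.2 × 410500 × (1 − 410500/1.29×10^6).
1 − 410500/1.29×10^6 = 0.68178; dN/dt = 1.2 × 410500 × 0.68178 = 3.35846×10^5.

336000 cells per hour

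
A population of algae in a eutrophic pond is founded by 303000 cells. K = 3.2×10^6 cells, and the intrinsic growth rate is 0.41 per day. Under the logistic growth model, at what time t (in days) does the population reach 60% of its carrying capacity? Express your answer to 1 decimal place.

A = (K − N₀)/N₀ = (3.2×10^6 − 303000)/303000 = 9.5611.
Solve 3.2×10^6/(1 + 9.5611·e^(−0.41t)) = 1.92×10^6: 1 + 9.5611·e^(−0.41t) = 1.6667, so e^(−0.41t) = 0.0697273.
−0.41·t = ln(0.0697273) = -2.6632, so t = 2.6632/0.41 = 6.4955.

6.5 days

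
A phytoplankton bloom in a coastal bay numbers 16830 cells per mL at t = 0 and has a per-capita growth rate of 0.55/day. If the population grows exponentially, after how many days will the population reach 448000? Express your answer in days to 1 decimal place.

6.0 days

Set N₀·e^(rt) = 448000: e^(0.55·t) = 448000/16830 = 26.619.
0.55·t = ln(26.619) = 3.2816, so t = 3.2816/0.55 = 5.9666.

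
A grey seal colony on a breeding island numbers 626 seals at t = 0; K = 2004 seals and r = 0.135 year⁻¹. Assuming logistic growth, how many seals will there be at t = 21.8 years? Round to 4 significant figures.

A = (K − N₀)/N₀ = (2004 − 626)/626 = 2.2013.
N(t) = K/(1 + A·e^(−rt)) = 2004/(1 + 2.2013×e^(−0.135×21.8)).
e^(−2.943) = 0.052707; denominator = 1 + 2.2013×0.052707 = 1.116.
N = 2004/1.116 = 1795.66.

1796 seals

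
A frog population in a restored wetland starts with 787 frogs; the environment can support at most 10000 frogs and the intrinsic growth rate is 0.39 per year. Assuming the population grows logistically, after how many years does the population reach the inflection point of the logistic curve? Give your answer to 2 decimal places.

6.31 years

Logistic growth is fastest at N = K/2 = 5000.
A = (K − N₀)/N₀ = 11.706. Set K/(1 + A·e^(−rt)) = K/2 → A·e^(−rt) = 1.
e^(−0.39t) = 1/11.706 = 0.0854228, so t = ln(11.706)/0.39 = 2.4601/0.39 = 6.3081.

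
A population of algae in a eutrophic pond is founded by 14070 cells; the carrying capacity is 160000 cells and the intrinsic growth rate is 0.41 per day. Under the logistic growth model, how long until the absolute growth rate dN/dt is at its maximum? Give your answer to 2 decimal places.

Logistic growth is fastest at N = K/2 = 80000.
A = (K − N₀)/N₀ = 10.372. Set K/(1 + A·e^(−rt)) = K/2 → A·e^(−rt) = 1.
e^(−0.41t) = 1/10.372 = 0.0964161, so t = ln(10.372)/0.41 = 2.3391/0.41 = 5.7051.

5.71 days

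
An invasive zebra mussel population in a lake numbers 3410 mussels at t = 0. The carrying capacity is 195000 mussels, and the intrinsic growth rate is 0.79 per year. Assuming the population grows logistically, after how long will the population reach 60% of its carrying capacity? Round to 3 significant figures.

A = (K − N₀)/N₀ = (195000 − 3410)/3410 = 56.185.
Solve 195000/(1 + 56.185·e^(−0.79t)) = 117000: 1 + 56.185·e^(−0.79t) = 1.6667, so e^(−0.79t) = 0.0118656.
−0.79·t = ln(0.0118656) = -4.4341, so t = 4.4341/0.79 = 5.6128.

5.61 years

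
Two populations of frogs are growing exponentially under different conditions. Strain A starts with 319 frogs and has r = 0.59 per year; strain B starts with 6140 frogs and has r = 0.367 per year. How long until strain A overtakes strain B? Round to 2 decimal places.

13.26 years

Set 319·e^(0.59t) = 6140·e^(0.367t).
e^((0.59 − 0.367)t) = 6140/319 → e^(0.223·t) = 19.248.
0.223·t = ln(19.248) = 2.9574, so t = 2.9574/0.223 = 13.262.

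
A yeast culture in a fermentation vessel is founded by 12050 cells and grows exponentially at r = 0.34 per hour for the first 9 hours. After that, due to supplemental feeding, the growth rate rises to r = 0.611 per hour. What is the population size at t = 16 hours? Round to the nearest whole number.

Phase 1: N(9) = 12050·e^(0.34×9) = 12050·e^3.06 = 256997.
Phase 2 runs for 16 − 9 = 7 hours at r = 0.611.
N(16) = 256997·e^(0.611×7) = 256997·e^4.277 = 1.850997×10^7.

18509968 cells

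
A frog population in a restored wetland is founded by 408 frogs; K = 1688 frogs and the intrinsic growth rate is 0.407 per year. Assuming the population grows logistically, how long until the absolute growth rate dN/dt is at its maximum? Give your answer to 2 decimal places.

Logistic growth is fastest at N = K/2 = 844.
A = (K − N₀)/N₀ = 3.1373. Set K/(1 + A·e^(−rt)) = K/2 → A·e^(−rt) = 1.
e^(−0.407t) = 1/3.1373 = 0.31875, so t = ln(3.1373)/0.407 = 1.1433/0.407 = 2.8092.

2.81 years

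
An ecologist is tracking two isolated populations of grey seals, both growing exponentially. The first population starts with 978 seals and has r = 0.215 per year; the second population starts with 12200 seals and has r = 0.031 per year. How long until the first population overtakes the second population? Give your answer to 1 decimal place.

13.7 years

Set 978·e^(0.215t) = 12200·e^(0.031t).
e^((0.215 − 0.031)t) = 12200/978 → e^(0.184·t) = 12.474.
0.184·t = ln(12.474) = 2.5237, so t = 2.5237/0.184 = 13.716.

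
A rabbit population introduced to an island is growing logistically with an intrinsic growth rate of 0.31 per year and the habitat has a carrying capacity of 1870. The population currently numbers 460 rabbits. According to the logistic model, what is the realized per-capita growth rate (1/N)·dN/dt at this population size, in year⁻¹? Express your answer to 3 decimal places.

(1/N)·dN/dt = r(1 − N/K) = 0.31 × (1 − 460/1870).
= 0.31 × 0.75401 = 0.23374.

0.234 per year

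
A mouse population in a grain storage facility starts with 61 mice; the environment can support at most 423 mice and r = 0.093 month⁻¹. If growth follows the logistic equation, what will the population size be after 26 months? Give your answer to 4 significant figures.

A = (K − N₀)/N₀ = (423 − 61)/61 = 5.9344.
N(t) = K/(1 + A·e^(−rt)) = 423/(1 + 5.9344×e^(−0.093×26)).
e^(−2.418) = 0.0891; denominator = 1 + 5.9344×0.0891 = 1.5288.
N = 423/1.5288 = 276.696.

276.7 mice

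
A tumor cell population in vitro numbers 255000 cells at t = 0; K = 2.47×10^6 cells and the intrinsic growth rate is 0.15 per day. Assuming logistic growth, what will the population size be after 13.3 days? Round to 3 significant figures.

A = (K − N₀)/N₀ = (2.47×10^6 − 255000)/255000 = 8.6863.
N(t) = K/(1 + A·e^(−rt)) = 2.47×10^6/(1 + 8.6863×e^(−0.15×13.3)).
e^(−1.995) = 0.13601; denominator = 1 + 8.6863×0.13601 = 2.1815.
N = 2.47×10^6/2.1815 = 1.132273×10^6.

1130000 cells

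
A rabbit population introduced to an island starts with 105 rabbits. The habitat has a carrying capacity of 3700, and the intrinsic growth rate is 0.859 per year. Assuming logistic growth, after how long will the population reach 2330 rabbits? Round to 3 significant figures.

A = (K − N₀)/N₀ = (3700 − 105)/105 = 34.238.
Solve 3700/(1 + 34.238·e^(−0.859t)) = 2330: 1 + 34.238·e^(−0.859t) = 1.588, so e^(−0.859t) = 0.0171734.
−0.859·t = ln(0.0171734) = -4.0644, so t = 4.0644/0.859 = 4.7315.

4.73 years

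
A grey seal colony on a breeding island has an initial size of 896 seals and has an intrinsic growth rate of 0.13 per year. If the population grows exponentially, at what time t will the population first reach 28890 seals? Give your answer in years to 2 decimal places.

Set N₀·e^(rt) = 28890: e^(0.13·t) = 28890/896 = 32.243.
0.13·t = ln(32.243) = 3.4733, so t = 3.4733/0.13 = 26.718.

26.72 years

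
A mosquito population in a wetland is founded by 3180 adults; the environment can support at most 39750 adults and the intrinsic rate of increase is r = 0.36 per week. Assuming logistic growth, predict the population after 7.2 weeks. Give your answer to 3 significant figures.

A = (K − N₀)/N₀ = (39750 − 3180)/3180 = 11.5.
N(t) = K/(1 + A·e^(−rt)) = 39750/(1 + 11.5×e^(−0.36×7.2)).
e^(−2.592) = 0.07487; denominator = 1 + 11.5×0.07487 = 1.861.
N = 39750/1.861 = 21359.4.

21400 adults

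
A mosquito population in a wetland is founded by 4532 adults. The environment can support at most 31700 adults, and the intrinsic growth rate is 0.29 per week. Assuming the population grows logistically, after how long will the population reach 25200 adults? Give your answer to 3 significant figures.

10.8 weeks

A = (K − N₀)/N₀ = (31700 − 4532)/4532 = 5.9947.
Solve 31700/(1 + 5.9947·e^(−0.29t)) = 25200: 1 + 5.9947·e^(−0.29t) = 1.2579, so e^(−0.29t) = 0.0430274.
−0.29·t = ln(0.0430274) = -3.1459, so t = 3.1459/0.29 = 10.848.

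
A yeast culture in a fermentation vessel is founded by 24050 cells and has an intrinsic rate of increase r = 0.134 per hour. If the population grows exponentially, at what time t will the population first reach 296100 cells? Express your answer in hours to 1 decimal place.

Set N₀·e^(rt) = 296100: e^(0.134·t) = 296100/24050 = 12.312.
0.134·t = ln(12.312) = 2.5106, so t = 2.5106/0.134 = 18.736.

18.7 hours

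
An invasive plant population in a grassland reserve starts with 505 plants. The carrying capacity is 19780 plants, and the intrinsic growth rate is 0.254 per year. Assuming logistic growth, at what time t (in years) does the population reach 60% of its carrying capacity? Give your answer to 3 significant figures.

15.9 years

A = (K − N₀)/N₀ = (19780 − 505)/505 = 38.168.
Solve 19780/(1 + 38.168·e^(−0.254t)) = 11868: 1 + 38.168·e^(−0.254t) = 1.6667, so e^(−0.254t) = 0.0174665.
−0.254·t = ln(0.0174665) = -4.0475, so t = 4.0475/0.254 = 15.935.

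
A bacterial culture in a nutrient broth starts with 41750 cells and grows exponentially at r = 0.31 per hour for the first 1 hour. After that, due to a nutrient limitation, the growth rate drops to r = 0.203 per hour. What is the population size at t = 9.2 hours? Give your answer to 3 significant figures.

301000 cells

Phase 1: N(1) = 41750·e^(0.31×1) = 41750·e^0.31 = 56923.
Phase 2 runs for 9.2 − 1 = 8.2 hours at r = 0.203.
N(9.2) = 56923·e^(0.203×8.2) = 56923·e^1.665 = 300756.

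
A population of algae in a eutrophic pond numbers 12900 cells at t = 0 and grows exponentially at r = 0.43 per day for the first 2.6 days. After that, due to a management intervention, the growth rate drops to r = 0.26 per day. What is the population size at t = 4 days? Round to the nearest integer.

56782 cells

Phase 1: N(2.6) = 12900·e^(0.43×2.6) = 12900·e^1.118 = 39457.6.
Phase 2 runs for 4 − 2.6 = 1.4 days at r = 0.26.
N(4) = 39457.6·e^(0.26×1.4) = 39457.6·e^0.364 = 56782.5.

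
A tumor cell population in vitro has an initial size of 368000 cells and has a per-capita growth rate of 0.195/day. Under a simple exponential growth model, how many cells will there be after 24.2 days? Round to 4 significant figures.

41240000 cells

N(t) = N₀·e^(rt) = 368000 × e^(0.195×24.2) = 368000 × e^4.719.
e^4.719 ≈ 112.06, so N ≈ 368000 × 112.06 = 4.123666×10^7.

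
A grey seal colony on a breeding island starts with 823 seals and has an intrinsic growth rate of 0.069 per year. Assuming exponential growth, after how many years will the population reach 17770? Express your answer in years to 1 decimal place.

44.5 years

Set N₀·e^(rt) = 17770: e^(0.069·t) = 17770/823 = 21.592.
0.069·t = ln(21.592) = 3.0723, so t = 3.0723/0.069 = 44.526.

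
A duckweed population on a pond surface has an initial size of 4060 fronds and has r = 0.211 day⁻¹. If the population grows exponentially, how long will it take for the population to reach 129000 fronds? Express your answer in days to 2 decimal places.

Set N₀·e^(rt) = 129000: e^(0.211·t) = 129000/4060 = 31.773.
0.211·t = ln(31.773) = 3.4586, so t = 3.4586/0.211 = 16.392.

16.39 days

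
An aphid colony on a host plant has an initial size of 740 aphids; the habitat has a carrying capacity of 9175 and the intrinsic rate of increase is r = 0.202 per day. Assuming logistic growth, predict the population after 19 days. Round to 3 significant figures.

A = (K − N₀)/N₀ = (9175 − 740)/740 = 11.399.
N(t) = K/(1 + A·e^(−rt)) = 9175/(1 + 11.399×e^(−0.202×19)).
e^(−3.838) = 0.021537; denominator = 1 + 11.399×0.021537 = 1.2455.
N = 9175/1.2455 = 7366.59.

7370 aphids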